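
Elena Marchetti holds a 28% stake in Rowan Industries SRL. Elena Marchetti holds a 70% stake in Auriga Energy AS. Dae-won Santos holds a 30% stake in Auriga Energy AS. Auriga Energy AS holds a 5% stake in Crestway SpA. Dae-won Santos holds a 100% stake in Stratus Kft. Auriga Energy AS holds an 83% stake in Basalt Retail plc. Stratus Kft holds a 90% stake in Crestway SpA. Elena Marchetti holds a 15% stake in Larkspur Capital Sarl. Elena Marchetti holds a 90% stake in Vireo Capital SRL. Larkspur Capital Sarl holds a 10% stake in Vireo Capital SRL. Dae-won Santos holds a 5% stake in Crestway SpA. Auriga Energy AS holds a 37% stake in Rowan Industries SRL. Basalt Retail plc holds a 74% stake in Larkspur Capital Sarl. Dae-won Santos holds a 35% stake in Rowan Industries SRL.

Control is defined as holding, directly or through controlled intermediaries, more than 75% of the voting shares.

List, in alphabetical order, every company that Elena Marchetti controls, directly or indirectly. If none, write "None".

Vireo Capital SRL

Elena holds 90% of Vireo, so Elena controls Vireo.
No other company's threshold is met.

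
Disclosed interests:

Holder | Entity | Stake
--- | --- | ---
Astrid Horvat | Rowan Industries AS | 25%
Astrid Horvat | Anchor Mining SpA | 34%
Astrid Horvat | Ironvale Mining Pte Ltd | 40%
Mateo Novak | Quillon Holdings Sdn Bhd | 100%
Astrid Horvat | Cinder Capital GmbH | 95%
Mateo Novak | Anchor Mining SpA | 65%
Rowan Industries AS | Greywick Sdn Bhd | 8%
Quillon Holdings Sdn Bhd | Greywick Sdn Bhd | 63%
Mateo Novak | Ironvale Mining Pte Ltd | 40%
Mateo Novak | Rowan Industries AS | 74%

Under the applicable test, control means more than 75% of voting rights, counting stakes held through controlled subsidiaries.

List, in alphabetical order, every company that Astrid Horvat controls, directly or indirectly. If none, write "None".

Astrid holds 95% of Cinder, so Astrid controls Cinder.
No other company's threshold is met.

Cinder Capital GmbH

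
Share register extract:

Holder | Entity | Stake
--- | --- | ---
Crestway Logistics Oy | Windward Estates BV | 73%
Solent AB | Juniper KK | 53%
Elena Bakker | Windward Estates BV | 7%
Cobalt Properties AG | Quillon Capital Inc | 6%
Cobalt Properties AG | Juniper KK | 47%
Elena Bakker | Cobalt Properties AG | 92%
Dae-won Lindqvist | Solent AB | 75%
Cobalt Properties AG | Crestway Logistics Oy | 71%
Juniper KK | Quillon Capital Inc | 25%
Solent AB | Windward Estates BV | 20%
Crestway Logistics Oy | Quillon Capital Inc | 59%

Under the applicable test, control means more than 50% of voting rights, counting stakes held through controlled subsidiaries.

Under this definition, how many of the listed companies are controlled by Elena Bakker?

4

Elena holds 92% of Cobalt, so Elena controls Cobalt.
Cobalt holds 71% of Crestway, so Elena controls Crestway.
Cobalt and Crestway together hold 6% + 59% = 65% of Quillon, so Elena controls Quillon.
Elena and Crestway together hold 7% + 73% = 80% of Windward, so Elena controls Windward.
No other company's threshold is met.
Elena controls 4 companies.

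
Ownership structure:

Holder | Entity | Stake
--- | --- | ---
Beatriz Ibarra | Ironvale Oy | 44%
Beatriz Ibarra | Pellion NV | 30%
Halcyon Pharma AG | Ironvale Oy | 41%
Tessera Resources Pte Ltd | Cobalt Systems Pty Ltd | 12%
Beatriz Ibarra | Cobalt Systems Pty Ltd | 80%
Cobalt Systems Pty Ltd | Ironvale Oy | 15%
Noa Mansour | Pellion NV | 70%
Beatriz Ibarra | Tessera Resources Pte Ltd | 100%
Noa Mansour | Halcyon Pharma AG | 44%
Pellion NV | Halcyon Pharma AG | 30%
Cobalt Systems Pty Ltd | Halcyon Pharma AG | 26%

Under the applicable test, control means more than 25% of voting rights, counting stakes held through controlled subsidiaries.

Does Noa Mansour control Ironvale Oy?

Yes

Noa holds 70% of Pellion, so Noa controls Pellion.
Noa and Pellion together hold 44% + 30% = 74% of Halcyon, so Noa controls Halcyon.
Halcyon holds 41% of Ironvale, so Noa controls Ironvale.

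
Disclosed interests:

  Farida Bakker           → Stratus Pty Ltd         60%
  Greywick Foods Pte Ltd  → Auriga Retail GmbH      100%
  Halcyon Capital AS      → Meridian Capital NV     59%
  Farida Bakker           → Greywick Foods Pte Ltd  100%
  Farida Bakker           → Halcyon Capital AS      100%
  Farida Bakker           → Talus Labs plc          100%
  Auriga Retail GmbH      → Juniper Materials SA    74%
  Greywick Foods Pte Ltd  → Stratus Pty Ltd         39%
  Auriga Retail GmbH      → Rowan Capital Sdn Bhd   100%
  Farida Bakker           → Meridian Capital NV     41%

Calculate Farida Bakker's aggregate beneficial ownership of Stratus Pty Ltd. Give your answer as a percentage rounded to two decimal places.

99.00%

Farida reaches Stratus along 2 paths.
Direct stake: 60% = 60%.
Via Greywick: 100% × 39% = 39%.
Total: 60% + 39% = 99%.
Rounded: 99.00%.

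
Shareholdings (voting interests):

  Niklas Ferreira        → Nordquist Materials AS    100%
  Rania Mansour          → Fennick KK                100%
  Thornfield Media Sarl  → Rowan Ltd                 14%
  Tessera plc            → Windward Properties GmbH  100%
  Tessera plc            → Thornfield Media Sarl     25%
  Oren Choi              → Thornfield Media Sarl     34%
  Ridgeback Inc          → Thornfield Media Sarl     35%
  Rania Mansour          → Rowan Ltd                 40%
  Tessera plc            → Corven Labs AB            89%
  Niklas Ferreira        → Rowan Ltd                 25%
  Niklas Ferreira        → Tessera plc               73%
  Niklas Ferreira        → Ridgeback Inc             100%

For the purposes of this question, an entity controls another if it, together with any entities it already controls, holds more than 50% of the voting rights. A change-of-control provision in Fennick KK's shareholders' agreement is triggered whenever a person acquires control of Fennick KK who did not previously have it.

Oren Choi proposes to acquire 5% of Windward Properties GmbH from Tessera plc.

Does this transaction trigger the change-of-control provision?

The purchase adds only to Oren's holdings (Tessera's stake shrinks), so Oren is the only person who could newly come to control Fennick.
Oren's largest direct stake is 34% in Thornfield, which does not meet the threshold, so Oren controls no company.
Neither Oren nor any entity Oren controls holds any voting interest in Fennick.
So before the transaction, Oren does not control Fennick.
After the purchase, Oren holds 5% of Windward directly, and Tessera's stake falls to 95%.
Oren's side now holds 5% of Windward, not > 50%, so Oren still does not control Windward.
After the transaction, neither Oren nor any entity Oren controls holds a voting interest in Fennick, so Oren still does not control it.
No new person acquires control, so the clause is not triggered.

No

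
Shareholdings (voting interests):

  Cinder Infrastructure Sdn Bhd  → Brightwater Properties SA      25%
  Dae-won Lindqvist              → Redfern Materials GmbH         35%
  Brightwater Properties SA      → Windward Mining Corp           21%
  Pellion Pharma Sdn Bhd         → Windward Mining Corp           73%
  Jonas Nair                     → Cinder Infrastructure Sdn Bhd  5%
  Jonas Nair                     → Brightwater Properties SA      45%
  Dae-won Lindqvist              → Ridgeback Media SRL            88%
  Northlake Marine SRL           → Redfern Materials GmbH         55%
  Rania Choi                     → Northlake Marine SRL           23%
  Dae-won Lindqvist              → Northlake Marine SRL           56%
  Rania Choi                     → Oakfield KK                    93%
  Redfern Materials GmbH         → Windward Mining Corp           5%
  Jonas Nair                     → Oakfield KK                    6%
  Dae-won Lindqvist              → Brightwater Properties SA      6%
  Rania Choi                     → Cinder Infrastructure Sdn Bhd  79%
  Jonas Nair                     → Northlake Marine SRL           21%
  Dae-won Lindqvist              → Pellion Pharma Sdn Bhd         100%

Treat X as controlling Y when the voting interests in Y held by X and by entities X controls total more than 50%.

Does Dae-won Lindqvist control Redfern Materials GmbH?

Dae-won holds 56% of Northlake, so Dae-won controls Northlake.
Northlake and Dae-won together hold 55% + 35% = 90% of Redfern, so Dae-won controls Redfern.

Yes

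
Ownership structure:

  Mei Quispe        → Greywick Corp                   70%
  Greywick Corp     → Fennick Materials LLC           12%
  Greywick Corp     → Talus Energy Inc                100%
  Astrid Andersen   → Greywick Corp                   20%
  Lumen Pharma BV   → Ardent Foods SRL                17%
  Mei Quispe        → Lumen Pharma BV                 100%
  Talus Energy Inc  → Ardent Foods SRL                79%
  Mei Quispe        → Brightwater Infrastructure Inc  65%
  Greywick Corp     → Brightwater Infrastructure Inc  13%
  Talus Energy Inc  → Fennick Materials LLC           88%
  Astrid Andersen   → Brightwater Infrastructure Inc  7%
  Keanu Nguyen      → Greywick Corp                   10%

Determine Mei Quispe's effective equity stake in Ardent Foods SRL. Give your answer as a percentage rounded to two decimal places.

72.30%

Mei reaches Ardent along 2 paths.
Via Greywick → Talus: 70% × 100% × 79% = 55.3%.
Via Lumen: 100% × 17% = 17%.
Total: 55.3% + 17% = 72.3%.
Rounded: 72.30%.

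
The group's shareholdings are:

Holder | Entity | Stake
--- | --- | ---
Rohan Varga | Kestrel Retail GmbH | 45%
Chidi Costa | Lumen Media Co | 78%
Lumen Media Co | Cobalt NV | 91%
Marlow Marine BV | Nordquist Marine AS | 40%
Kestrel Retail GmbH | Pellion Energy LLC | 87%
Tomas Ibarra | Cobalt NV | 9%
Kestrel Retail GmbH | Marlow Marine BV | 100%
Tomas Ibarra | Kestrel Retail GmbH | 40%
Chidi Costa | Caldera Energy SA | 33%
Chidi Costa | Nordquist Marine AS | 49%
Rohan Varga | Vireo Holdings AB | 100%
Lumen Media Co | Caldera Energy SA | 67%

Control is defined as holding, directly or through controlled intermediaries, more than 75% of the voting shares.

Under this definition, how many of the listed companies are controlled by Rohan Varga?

Rohan holds 100% of Vireo, so Rohan controls Vireo.
No other company's threshold is met.
Rohan controls 1 company.

1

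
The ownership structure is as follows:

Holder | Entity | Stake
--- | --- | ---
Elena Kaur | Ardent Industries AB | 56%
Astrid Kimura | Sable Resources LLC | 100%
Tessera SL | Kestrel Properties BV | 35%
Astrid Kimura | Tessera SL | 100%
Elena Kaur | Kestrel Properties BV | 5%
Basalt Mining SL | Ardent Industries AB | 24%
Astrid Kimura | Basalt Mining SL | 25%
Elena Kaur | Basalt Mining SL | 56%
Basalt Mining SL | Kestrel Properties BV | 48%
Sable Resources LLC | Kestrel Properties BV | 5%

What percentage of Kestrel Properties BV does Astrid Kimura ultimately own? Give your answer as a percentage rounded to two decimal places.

Astrid reaches Kestrel along 3 paths.
Via Sable: 100% × 5% = 5%.
Via Tessera: 100% × 35% = 35%.
Via Basalt: 25% × 48% = 12%.
Total: 5% + 35% + 12% = 52%.
Rounded: 52.00%.

52.00%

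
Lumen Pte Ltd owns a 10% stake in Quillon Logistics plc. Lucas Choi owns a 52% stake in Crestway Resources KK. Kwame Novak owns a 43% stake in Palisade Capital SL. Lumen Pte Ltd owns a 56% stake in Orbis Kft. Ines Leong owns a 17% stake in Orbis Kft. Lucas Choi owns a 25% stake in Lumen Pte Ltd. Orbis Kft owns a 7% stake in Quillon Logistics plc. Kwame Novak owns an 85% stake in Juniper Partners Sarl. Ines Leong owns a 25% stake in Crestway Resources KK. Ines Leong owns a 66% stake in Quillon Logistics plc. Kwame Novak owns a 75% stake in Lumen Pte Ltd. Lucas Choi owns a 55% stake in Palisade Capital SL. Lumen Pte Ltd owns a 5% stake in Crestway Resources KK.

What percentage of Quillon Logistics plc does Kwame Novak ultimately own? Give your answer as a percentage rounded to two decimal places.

10.44%

Kwame reaches Quillon along 2 paths.
Via Lumen: 75% × 10% = 7.5%.
Via Lumen → Orbis: 75% × 56% × 7% = 2.94%.
Total: 7.5% + 2.94% = 10.44%.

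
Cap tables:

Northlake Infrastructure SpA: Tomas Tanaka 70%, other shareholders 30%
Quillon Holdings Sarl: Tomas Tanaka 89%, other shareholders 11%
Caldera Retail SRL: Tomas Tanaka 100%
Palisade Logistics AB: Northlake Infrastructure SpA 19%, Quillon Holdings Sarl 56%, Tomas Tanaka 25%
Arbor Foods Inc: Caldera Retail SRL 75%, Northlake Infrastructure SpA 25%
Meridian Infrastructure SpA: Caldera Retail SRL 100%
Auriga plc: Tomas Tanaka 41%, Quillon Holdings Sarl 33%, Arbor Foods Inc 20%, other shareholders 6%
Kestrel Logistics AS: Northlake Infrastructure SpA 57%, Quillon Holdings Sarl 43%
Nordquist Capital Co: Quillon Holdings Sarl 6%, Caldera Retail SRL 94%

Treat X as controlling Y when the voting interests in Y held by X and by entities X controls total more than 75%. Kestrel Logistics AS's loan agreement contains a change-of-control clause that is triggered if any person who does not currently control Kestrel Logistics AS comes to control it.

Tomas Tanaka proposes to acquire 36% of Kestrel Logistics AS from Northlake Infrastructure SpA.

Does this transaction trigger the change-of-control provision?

Yes

The purchase adds only to Tomas's holdings (Northlake's stake shrinks), so Tomas is the only person who could newly come to control Kestrel.
Tomas holds 89% of Quillon, so Tomas controls Quillon.
Tomas holds 100% of Caldera, so Tomas controls Caldera.
Quillon and Tomas together hold 56% + 25% = 81% of Palisade, so Tomas controls Palisade.
Caldera holds 100% of Meridian, so Tomas controls Meridian.
Quillon and Caldera together hold 6% + 94% = 100% of Nordquist, so Tomas controls Nordquist.
In Kestrel, Tomas's side holds only 43%, not > 75%.
So before the transaction, Tomas does not control Kestrel.
After the purchase, Tomas holds 36% of Kestrel directly, and Northlake's stake falls to 21%.
Quillon and Tomas together hold 43% + 36% = 79% of Kestrel, so Tomas controls Kestrel.
Tomas did not control Kestrel before and does after, so the clause is triggered.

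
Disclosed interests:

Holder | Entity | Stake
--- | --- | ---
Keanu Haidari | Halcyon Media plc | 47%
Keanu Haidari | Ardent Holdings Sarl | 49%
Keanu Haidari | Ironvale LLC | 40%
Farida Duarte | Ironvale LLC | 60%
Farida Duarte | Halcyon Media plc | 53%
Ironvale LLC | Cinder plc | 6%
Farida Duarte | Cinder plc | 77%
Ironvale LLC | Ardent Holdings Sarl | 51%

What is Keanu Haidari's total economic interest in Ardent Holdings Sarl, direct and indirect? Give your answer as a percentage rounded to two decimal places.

69.40%

Keanu reaches Ardent along 2 paths.
Via Ironvale: 40% × 51% = 20.4%.
Direct stake: 49% = 49%.
Total: 20.4% + 49% = 69.4%.
Rounded: 69.40%.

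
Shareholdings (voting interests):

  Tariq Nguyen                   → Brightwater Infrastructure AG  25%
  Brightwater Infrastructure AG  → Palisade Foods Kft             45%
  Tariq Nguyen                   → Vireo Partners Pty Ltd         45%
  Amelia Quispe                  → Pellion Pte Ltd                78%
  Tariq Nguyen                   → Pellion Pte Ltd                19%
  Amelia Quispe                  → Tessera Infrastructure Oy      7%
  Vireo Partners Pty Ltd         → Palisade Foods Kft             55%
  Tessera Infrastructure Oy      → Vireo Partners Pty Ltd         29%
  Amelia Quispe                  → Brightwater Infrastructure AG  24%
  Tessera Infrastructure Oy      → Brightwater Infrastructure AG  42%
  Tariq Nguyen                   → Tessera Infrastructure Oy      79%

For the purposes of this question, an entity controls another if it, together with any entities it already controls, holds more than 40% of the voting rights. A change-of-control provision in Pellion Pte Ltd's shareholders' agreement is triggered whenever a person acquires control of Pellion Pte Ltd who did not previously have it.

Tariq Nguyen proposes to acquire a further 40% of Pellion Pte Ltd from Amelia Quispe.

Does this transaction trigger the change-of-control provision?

Yes

The purchase adds only to Tariq's holdings (Amelia's stake shrinks), so Tariq is the only person who could newly come to control Pellion.
Tariq holds 79% of Tessera, so Tariq controls Tessera.
Tessera and Tariq together hold 42% + 25% = 67% of Brightwater, so Tariq controls Brightwater.
Tariq and Tessera together hold 45% + 29% = 74% of Vireo, so Tariq controls Vireo.
Brightwater and Vireo together hold 45% + 55% = 100% of Palisade, so Tariq controls Palisade.
In Pellion, Tariq's side holds only 19%, not > 40%.
So before the transaction, Tariq does not control Pellion.
After the purchase, Tariq's direct stake in Pellion rises to 19% + 40% = 59%, and Amelia's stake falls to 38%.
Tariq holds 59% of Pellion, so Tariq controls Pellion.
Tariq did not control Pellion before and does after, so the clause is triggered.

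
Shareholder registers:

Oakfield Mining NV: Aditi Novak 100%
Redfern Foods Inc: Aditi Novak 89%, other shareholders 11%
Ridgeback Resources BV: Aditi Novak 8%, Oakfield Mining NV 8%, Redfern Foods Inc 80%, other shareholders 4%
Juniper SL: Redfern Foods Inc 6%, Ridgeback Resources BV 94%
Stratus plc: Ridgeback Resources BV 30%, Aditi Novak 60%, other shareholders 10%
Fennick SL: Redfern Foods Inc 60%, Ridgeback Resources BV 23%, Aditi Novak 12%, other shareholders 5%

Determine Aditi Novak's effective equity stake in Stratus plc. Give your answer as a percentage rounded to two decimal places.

Aditi reaches Stratus along 4 paths.
Via Ridgeback: 8% × 30% = 2.4%.
Via Oakfield → Ridgeback: 100% × 8% × 30% = 2.4%.
Via Redfern → Ridgeback: 89% × 80% × 30% = 21.36%.
Direct stake: 60% = 60%.
Total: 2.4% + 2.4% + 21.36% + 60% = 86.16%.

86.16%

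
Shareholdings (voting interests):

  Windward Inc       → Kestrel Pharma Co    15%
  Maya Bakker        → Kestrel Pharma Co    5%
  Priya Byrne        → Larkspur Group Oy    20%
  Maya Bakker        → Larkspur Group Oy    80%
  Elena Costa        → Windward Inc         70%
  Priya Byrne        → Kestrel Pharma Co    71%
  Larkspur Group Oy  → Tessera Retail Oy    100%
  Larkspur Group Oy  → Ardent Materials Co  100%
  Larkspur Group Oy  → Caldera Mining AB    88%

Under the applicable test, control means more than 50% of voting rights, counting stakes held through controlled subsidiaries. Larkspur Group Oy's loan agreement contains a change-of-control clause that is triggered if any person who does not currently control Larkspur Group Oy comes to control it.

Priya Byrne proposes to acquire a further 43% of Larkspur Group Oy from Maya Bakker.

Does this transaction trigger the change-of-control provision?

The purchase adds only to Priya's holdings (Maya's stake shrinks), so Priya is the only person who could newly come to control Larkspur.
Priya holds 71% of Kestrel, so Priya controls Kestrel.
In Larkspur, Priya's side holds only 20%, not > 50%.
So before the transaction, Priya does not control Larkspur.
After the purchase, Priya's direct stake in Larkspur rises to 20% + 43% = 63%, and Maya's stake falls to 37%.
Priya holds 63% of Larkspur, so Priya controls Larkspur.
Priya did not control Larkspur before and does after, so the clause is triggered.

Yes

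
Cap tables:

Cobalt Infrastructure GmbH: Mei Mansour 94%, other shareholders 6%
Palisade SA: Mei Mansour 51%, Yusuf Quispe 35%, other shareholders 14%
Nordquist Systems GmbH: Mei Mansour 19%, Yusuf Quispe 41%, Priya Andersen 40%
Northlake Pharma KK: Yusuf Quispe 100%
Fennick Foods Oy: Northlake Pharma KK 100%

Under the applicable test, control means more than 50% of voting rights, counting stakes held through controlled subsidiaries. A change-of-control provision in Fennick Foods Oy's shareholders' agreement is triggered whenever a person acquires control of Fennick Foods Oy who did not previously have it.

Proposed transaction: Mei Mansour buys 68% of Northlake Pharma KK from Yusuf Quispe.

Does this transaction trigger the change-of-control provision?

Yes

The purchase adds only to Mei's holdings (Yusuf's stake shrinks), so Mei is the only person who could newly come to control Fennick.
Mei holds 94% of Cobalt, so Mei controls Cobalt.
Mei holds 51% of Palisade, so Mei controls Palisade.
Neither Mei nor any entity Mei controls holds any voting interest in Fennick.
So before the transaction, Mei does not control Fennick.
After the purchase, Mei holds 68% of Northlake directly, and Yusuf's stake falls to 32%.
Mei holds 68% of Northlake, so Mei controls Northlake.
Northlake holds 100% of Fennick, so Mei controls Fennick.
Mei did not control Fennick before and does after, so the clause is triggered.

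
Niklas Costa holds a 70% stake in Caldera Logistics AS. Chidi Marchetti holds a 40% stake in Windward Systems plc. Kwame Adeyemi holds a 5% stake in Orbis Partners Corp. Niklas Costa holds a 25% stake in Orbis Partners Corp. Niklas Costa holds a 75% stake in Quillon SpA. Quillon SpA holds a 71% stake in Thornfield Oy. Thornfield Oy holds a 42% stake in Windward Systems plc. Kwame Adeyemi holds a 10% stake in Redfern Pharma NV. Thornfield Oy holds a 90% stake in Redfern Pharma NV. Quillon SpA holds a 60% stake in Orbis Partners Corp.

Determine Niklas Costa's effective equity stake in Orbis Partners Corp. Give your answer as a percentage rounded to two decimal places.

Niklas reaches Orbis along 2 paths.
Direct stake: 25% = 25%.
Via Quillon: 75% × 60% = 45%.
Total: 25% + 45% = 70%.
Rounded: 70.00%.

70.00%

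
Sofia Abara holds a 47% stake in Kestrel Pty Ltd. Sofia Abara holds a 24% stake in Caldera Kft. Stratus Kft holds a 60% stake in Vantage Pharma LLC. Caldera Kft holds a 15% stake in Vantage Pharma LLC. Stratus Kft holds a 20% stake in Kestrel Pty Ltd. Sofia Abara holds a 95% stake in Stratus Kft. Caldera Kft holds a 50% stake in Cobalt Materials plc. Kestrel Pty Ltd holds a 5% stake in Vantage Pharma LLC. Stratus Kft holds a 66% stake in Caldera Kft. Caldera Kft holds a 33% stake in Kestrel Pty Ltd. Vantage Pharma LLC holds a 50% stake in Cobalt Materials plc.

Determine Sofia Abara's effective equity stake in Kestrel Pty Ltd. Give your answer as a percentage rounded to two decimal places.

94.61%

Sofia reaches Kestrel along 4 paths.
Via Stratus → Caldera: 95% × 66% × 33% = 20.691%.
Via Caldera: 24% × 33% = 7.92%.
Via Stratus: 95% × 20% = 19%.
Direct stake: 47% = 47%.
Total: 20.691% + 7.92% + 19% + 47% = 94.611%.
Rounded: 94.61%.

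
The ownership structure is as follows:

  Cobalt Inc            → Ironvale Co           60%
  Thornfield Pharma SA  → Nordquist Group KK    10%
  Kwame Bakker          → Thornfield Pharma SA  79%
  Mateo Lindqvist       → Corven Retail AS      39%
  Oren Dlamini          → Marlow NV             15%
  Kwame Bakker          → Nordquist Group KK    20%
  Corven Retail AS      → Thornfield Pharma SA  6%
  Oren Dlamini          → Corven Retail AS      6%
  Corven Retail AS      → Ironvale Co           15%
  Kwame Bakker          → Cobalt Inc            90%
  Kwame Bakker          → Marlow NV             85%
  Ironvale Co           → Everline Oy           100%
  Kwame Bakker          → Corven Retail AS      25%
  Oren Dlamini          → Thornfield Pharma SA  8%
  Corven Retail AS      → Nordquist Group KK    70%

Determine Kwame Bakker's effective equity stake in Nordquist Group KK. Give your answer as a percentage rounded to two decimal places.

45.55%

Kwame reaches Nordquist along 4 paths.
Via Thornfield: 79% × 10% = 7.9%.
Via Corven → Thornfield: 25% × 6% × 10% = 0.15%.
Via Corven: 25% × 70% = 17.5%.
Direct stake: 20% = 20%.
Total: 7.9% + 0.15% + 17.5% + 20% = 45.55%.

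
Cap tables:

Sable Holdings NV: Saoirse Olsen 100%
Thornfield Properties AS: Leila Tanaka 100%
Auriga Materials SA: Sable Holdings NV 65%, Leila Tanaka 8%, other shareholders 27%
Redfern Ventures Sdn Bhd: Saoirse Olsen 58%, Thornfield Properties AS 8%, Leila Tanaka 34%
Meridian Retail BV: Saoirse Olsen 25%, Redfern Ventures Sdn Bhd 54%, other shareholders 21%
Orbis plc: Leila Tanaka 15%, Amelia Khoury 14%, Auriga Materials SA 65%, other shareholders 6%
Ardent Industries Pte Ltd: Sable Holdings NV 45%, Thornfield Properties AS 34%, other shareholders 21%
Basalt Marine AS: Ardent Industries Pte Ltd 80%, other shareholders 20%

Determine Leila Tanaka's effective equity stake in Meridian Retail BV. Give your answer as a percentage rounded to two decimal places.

22.68%

Leila reaches Meridian along 2 paths.
Via Thornfield → Redfern: 100% × 8% × 54% = 4.32%.
Via Redfern: 34% × 54% = 18.36%.
Total: 4.32% + 18.36% = 22.68%.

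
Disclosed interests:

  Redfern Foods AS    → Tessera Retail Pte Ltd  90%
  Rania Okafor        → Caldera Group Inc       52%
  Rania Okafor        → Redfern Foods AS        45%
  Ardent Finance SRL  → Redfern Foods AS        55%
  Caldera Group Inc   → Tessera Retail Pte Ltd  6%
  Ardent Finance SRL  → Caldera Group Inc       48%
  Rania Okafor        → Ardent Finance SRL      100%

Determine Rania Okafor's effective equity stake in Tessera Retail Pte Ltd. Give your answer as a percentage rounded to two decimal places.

96.00%

Rania reaches Tessera along 4 paths.
Via Ardent → Redfern: 100% × 55% × 90% = 49.5%.
Via Redfern: 45% × 90% = 40.5%.
Via Caldera: 52% × 6% = 3.12%.
Via Ardent → Caldera: 100% × 48% × 6% = 2.88%.
Total: 49.5% + 40.5% + 3.12% + 2.88% = 96%.
Rounded: 96.00%.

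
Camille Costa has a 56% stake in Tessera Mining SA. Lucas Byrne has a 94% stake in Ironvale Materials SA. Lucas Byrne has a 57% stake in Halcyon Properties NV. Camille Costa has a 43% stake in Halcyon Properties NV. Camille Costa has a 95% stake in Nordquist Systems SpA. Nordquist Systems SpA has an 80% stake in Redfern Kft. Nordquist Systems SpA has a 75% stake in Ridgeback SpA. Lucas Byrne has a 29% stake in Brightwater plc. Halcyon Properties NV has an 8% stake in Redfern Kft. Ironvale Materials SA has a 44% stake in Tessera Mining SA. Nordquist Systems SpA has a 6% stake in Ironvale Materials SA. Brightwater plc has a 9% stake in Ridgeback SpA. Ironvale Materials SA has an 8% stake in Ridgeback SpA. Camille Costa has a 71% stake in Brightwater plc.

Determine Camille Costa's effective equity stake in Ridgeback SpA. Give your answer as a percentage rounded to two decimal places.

78.10%

Camille reaches Ridgeback along 3 paths.
Via Nordquist: 95% × 75% = 71.25%.
Via Nordquist → Ironvale: 95% × 6% × 8% = 0.456%.
Via Brightwater: 71% × 9% = 6.39%.
Total: 71.25% + 0.456% + 6.39% = 78.096%.
Rounded: 78.10%.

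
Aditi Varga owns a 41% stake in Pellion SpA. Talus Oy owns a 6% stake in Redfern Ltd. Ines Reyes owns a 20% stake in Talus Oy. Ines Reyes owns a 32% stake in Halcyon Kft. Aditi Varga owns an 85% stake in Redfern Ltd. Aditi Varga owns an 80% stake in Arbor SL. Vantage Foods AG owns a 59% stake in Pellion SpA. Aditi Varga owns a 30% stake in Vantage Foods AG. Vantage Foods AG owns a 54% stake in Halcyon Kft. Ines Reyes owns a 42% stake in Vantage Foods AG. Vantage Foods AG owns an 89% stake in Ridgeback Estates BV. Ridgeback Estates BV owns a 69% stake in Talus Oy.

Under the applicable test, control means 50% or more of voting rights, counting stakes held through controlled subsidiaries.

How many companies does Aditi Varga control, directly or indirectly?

Aditi holds 85% of Redfern, so Aditi controls Redfern.
Aditi holds 80% of Arbor, so Aditi controls Arbor.
No other company's threshold is met.
Aditi controls 2 companies.

2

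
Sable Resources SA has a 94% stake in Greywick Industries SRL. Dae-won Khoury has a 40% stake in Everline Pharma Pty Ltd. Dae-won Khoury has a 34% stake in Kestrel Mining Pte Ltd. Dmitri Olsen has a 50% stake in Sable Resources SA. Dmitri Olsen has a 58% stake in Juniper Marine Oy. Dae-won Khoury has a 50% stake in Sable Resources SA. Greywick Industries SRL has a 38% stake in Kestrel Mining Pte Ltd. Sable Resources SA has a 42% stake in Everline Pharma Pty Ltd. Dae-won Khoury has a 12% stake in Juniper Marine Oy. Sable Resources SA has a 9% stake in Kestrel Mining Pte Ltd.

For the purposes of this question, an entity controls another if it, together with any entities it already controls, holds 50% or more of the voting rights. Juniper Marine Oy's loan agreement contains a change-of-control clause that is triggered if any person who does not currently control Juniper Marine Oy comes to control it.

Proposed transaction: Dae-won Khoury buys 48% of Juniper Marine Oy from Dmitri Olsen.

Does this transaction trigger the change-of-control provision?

Yes

The purchase adds only to Dae-won's holdings (Dmitri's stake shrinks), so Dae-won is the only person who could newly come to control Juniper.
Dae-won holds 50% of Sable, so Dae-won controls Sable.
Sable and Dae-won together hold 42% + 40% = 82% of Everline, so Dae-won controls Everline.
Sable holds 94% of Greywick, so Dae-won controls Greywick.
Greywick and Dae-won and Sable together hold 38% + 34% + 9% = 81% of Kestrel, so Dae-won controls Kestrel.
In Juniper, Dae-won's side holds only 12%, not ≥ 50%.
So before the transaction, Dae-won does not control Juniper.
After the purchase, Dae-won's direct stake in Juniper rises to 12% + 48% = 60%, and Dmitri's stake falls to 10%.
Dae-won holds 60% of Juniper, so Dae-won controls Juniper.
Dae-won did not control Juniper before and does after, so the clause is triggered.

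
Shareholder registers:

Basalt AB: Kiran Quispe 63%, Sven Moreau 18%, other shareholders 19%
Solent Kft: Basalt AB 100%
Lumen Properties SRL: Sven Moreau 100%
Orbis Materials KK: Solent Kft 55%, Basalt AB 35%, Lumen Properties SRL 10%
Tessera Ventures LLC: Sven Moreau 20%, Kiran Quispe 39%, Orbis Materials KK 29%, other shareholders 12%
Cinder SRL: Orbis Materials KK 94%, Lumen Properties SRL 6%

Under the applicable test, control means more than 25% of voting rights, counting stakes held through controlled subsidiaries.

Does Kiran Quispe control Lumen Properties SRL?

Kiran holds 63% of Basalt, so Kiran controls Basalt.
Basalt holds 100% of Solent, so Kiran controls Solent.
Solent and Basalt together hold 55% + 35% = 90% of Orbis, so Kiran controls Orbis.
Kiran and Orbis together hold 39% + 29% = 68% of Tessera, so Kiran controls Tessera.
Orbis holds 94% of Cinder, so Kiran controls Cinder.
Neither Kiran nor any entity Kiran controls holds any voting interest in Lumen.
So Kiran does not control Lumen.

No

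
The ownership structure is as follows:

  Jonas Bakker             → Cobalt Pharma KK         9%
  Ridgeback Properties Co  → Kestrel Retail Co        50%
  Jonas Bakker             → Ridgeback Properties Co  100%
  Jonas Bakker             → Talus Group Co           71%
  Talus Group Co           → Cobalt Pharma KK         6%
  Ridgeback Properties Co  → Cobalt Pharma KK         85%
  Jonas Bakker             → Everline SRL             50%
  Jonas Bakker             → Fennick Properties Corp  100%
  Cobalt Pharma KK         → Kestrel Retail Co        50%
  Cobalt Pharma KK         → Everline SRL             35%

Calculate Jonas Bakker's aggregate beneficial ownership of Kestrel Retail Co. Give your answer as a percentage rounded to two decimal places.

Jonas reaches Kestrel along 4 paths.
Via Ridgeback: 100% × 50% = 50%.
Via Cobalt: 9% × 50% = 4.5%.
Via Talus → Cobalt: 71% × 6% × 50% = 2.13%.
Via Ridgeback → Cobalt: 100% × 85% × 50% = 42.5%.
Total: 50% + 4.5% + 2.13% + 42.5% = 99.13%.

99.13%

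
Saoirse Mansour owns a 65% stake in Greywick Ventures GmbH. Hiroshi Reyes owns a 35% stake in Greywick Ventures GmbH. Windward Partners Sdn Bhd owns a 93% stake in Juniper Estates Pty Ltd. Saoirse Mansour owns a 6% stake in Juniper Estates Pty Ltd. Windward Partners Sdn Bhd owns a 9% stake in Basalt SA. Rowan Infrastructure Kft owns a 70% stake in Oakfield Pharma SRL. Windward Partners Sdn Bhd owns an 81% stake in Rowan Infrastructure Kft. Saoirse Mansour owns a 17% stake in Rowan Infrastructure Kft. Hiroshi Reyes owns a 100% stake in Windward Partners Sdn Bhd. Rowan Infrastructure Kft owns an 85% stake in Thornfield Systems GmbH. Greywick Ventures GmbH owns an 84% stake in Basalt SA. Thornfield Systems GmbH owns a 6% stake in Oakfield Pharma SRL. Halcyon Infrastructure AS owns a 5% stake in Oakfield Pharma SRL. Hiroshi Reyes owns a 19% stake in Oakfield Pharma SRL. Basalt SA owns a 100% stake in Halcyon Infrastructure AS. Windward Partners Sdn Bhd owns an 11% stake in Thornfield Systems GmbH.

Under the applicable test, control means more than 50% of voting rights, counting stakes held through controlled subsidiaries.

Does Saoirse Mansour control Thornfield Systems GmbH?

Saoirse holds 65% of Greywick, so Saoirse controls Greywick.
Greywick holds 84% of Basalt, so Saoirse controls Basalt.
Basalt holds 100% of Halcyon, so Saoirse controls Halcyon.
Neither Saoirse nor any entity Saoirse controls holds any voting interest in Thornfield.
So Saoirse does not control Thornfield.

No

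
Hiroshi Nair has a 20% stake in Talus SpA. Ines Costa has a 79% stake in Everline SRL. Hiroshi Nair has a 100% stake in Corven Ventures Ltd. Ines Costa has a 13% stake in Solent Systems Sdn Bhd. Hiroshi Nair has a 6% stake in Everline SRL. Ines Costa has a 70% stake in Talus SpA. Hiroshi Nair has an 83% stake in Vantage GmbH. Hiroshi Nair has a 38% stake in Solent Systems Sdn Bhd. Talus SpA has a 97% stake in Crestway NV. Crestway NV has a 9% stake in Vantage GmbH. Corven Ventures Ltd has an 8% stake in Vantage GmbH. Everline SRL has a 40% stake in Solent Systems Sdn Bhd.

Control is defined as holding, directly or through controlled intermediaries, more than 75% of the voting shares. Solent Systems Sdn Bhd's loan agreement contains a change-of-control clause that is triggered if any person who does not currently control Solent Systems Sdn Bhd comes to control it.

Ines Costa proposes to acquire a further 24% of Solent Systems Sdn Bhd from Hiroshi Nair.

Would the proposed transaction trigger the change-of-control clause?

Yes

The purchase adds only to Ines's holdings (Hiroshi's stake shrinks), so Ines is the only person who could newly come to control Solent.
Ines holds 79% of Everline, so Ines controls Everline.
In Solent, Ines's side holds only 13% + 40% = 53%, not > 75%.
So before the transaction, Ines does not control Solent.
After the purchase, Ines's direct stake in Solent rises to 13% + 24% = 37%, and Hiroshi's stake falls to 14%.
Ines and Everline together hold 37% + 40% = 77% of Solent, so Ines controls Solent.
Ines did not control Solent before and does after, so the clause is triggered.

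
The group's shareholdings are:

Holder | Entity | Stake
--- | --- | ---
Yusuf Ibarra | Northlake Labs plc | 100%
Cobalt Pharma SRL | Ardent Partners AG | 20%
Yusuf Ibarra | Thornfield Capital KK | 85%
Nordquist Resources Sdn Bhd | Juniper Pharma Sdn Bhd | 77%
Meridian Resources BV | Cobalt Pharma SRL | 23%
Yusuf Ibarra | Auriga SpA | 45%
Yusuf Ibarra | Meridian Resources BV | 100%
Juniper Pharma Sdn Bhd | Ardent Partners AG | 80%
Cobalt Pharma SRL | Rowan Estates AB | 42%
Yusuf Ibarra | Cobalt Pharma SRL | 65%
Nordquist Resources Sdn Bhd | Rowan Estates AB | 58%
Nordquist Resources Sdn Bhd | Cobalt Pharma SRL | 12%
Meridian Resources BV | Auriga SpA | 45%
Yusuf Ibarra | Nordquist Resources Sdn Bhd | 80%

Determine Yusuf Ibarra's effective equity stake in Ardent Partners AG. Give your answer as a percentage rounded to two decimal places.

Yusuf reaches Ardent along 4 paths.
Via Nordquist → Juniper: 80% × 77% × 80% = 49.28%.
Via Cobalt: 65% × 20% = 13%.
Via Nordquist → Cobalt: 80% × 12% × 20% = 1.92%.
Via Meridian → Cobalt: 100% × 23% × 20% = 4.6%.
Total: 49.28% + 13% + 1.92% + 4.6% = 68.8%.
Rounded: 68.80%.

68.80%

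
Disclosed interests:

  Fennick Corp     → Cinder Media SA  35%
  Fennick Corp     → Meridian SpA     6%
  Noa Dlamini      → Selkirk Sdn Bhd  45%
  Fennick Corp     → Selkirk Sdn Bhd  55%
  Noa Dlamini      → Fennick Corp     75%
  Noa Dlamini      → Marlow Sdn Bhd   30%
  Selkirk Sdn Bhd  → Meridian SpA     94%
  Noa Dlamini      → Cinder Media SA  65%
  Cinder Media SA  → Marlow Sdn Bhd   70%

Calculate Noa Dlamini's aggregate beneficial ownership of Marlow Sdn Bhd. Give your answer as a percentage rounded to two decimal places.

Noa reaches Marlow along 3 paths.
Via Cinder: 65% × 70% = 45.5%.
Via Fennick → Cinder: 75% × 35% × 70% = 18.375%.
Direct stake: 30% = 30%.
Total: 45.5% + 18.375% + 30% = 93.875%.
Rounded: 93.88%.

93.88%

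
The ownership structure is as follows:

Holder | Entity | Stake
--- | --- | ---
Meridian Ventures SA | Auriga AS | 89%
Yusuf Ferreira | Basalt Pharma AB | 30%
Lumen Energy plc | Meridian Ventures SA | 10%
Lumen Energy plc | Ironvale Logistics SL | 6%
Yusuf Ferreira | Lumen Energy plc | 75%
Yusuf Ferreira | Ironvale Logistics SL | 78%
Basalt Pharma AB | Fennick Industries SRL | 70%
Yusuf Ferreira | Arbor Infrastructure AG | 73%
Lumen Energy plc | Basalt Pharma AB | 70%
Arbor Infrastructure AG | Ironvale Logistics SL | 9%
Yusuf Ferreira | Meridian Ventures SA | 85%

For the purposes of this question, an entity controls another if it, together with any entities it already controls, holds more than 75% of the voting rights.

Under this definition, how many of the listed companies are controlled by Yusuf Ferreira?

3

Yusuf holds 78% of Ironvale, so Yusuf controls Ironvale.
Yusuf holds 85% of Meridian, so Yusuf controls Meridian.
Meridian holds 89% of Auriga, so Yusuf controls Auriga.
No other company's threshold is met.
Yusuf controls 3 companies.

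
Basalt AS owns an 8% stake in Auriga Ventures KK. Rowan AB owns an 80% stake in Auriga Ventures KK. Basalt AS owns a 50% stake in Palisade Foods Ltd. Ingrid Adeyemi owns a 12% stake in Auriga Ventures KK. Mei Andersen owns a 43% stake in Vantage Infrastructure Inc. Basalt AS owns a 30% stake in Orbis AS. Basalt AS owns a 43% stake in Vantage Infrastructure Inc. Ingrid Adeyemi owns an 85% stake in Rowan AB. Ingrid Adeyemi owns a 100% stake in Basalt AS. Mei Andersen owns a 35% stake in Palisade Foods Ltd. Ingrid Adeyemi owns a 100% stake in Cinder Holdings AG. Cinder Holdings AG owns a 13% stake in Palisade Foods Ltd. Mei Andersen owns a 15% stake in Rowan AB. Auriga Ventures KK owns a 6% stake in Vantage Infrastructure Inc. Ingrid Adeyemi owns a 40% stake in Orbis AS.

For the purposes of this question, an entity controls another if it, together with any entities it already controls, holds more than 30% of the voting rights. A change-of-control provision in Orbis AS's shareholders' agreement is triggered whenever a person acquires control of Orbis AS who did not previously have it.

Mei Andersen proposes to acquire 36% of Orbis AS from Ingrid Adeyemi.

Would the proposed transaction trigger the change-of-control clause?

Yes

The purchase adds only to Mei's holdings (Ingrid's stake shrinks), so Mei is the only person who could newly come to control Orbis.
Mei holds 43% of Vantage, so Mei controls Vantage.
Mei holds 35% of Palisade, so Mei controls Palisade.
Neither Mei nor any entity Mei controls holds any voting interest in Orbis.
So before the transaction, Mei does not control Orbis.
After the purchase, Mei holds 36% of Orbis directly, and Ingrid's stake falls to 4%.
Mei holds 36% of Orbis, so Mei controls Orbis.
Mei did not control Orbis before and does after, so the clause is triggered.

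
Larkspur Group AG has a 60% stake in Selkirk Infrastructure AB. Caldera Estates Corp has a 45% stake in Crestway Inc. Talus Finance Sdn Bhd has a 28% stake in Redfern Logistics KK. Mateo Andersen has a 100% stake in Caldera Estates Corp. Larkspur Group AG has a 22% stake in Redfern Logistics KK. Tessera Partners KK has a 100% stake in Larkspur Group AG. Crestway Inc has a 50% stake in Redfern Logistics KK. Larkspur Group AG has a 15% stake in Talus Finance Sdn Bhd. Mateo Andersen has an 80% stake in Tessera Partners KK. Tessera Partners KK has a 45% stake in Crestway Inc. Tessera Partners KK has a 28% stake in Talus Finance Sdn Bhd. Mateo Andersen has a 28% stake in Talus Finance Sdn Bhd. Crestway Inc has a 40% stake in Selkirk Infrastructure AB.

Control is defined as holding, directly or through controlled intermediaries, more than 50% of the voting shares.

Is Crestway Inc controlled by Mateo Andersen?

Mateo holds 80% of Tessera, so Mateo controls Tessera.
Mateo holds 100% of Caldera, so Mateo controls Caldera.
Tessera and Caldera together hold 45% + 45% = 90% of Crestway, so Mateo controls Crestway.

Yes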